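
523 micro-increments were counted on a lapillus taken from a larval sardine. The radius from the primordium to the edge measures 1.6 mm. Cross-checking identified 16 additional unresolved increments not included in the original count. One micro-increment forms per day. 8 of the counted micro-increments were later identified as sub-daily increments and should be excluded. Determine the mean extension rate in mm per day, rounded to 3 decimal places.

0.003 mm per day

True micro-increment count = 523 − 8 + 16 = 531.
Extension rate ≈ 1.6 / 531 = 0.003 mm per day.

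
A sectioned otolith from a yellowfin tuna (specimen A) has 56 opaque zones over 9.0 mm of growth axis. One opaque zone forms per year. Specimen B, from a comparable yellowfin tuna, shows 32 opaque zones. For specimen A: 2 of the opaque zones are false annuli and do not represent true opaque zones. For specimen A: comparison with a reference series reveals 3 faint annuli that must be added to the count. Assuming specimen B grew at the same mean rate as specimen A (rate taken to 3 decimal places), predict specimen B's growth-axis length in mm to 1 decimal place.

Specimen A: true opaque zone count = 56 − 2 + 3 = 57.
A: Extension rate ≈ 9.0 / 57 = 0.158 mm/yr.
Length of B = 0.158 × 32 = 5.1 mm.

5.1 mm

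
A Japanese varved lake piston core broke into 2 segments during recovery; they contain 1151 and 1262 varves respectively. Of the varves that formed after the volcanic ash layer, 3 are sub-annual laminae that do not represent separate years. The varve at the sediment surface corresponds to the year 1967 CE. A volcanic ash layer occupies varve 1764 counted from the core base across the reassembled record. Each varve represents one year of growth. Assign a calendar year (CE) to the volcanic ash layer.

1321 CE

Total varves = 1151 + 1262 = 2413.
2413 − 1764 = 649 varves lie beyond the volcanic ash layer toward the sediment surface.
Removing the 3 false varves leaves 649 − 3 = 646 true varves beyond the volcanic ash layer.
1967 − 646 = 1321 CE.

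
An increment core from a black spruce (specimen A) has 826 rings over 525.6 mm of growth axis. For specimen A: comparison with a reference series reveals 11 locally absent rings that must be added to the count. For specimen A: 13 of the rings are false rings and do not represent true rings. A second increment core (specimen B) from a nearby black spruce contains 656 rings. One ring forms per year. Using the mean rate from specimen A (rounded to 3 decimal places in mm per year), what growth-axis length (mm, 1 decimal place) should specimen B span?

Specimen A: after corrections the count is 826 − 13 + 11 = 824 rings.
A: 525.6 mm over 824 years gives 525.6 / 824 ≈ 0.638 mm per year.
B's length ≈ 0.638 × 656 = 418.5 mm.

418.5 mm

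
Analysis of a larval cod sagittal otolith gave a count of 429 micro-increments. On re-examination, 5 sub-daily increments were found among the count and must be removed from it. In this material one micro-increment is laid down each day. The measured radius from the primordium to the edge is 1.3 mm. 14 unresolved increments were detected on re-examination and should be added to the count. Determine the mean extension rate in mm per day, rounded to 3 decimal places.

0.003 mm per day

Correcting the raw count gives 429 − 5 + 14 = 438 true micro-increments.
Mean rate = 1.3 mm / 438 days ≈ 0.003 mm per day.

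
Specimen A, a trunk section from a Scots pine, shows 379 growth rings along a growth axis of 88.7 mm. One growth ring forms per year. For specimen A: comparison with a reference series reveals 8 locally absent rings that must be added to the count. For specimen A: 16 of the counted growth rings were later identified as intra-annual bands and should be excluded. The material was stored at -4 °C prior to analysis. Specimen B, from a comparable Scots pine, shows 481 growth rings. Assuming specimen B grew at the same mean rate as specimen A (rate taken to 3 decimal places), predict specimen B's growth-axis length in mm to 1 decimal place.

Specimen A: true growth ring count = 379 − 16 + 8 = 371.
A: Extension rate ≈ 88.7 / 371 = 0.239 mm per year.
B's length ≈ 0.239 × 481 = 115.0 mm.

115.0 mm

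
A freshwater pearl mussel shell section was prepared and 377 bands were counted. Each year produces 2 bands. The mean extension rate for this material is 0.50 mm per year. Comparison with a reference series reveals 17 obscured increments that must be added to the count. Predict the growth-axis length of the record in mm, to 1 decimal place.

Adjusted count: 377 + 17 = 394 bands.
With 2 bands per year, 394 / 2 = 197 years.
197 years at 0.50 mm/year gives 0.50 × 197 = 98.5 mm.

98.5 mm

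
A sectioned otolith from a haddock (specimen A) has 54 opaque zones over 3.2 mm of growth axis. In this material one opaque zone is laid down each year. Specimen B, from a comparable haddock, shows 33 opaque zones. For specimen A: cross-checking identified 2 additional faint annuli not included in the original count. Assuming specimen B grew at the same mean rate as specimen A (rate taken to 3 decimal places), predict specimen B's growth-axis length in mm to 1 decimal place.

Specimen A: correcting the raw count gives 54 + 2 = 56 true opaque zones.
A: Mean rate = 3.2 mm / 56 years ≈ 0.057 mm per year.
Length of B = 0.057 × 33 = 1.9 mm.

1.9 mm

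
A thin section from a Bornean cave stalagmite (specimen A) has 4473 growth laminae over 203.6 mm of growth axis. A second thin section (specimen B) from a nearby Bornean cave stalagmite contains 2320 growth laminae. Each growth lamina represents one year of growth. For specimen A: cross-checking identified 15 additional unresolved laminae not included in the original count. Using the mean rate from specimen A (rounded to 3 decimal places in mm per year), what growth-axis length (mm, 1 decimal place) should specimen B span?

104.4 mm

Specimen A: adjusted count: 4473 + 15 = 4488 growth laminae.
A: Mean rate = 203.6 mm / 4488 years ≈ 0.045 mm/yr.
B's length ≈ 0.045 × 2320 = 104.4 mm.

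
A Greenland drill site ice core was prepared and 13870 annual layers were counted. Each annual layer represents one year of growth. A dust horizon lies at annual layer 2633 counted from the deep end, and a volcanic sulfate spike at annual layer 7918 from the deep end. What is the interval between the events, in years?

5285 yr

Separation: 7918 − 2633 = 5285 annual layers.
One annual layer per year makes the interval 5285 years.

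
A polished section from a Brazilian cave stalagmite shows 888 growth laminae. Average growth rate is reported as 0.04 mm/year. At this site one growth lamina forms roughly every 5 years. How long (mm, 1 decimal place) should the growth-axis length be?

Multiplying by 5 years per growth lamina: 888 × 5 = 4440 years.
Length ≈ 0.04 × 4440 = 177.6 mm.

177.6 mm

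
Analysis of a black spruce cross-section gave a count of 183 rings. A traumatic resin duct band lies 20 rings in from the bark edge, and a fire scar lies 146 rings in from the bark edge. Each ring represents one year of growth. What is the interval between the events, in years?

126 yr

Separation: 146 − 20 = 126 rings.
At one ring per year, 126 years elapsed between them.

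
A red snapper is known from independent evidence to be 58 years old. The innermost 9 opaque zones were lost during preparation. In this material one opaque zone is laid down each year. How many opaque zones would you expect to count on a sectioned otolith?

At one opaque zone per year, 58 years correspond to 58 opaque zones.
Less the 9 uncaptured opaque zones: 58 − 9 = 49.

49 opaque zones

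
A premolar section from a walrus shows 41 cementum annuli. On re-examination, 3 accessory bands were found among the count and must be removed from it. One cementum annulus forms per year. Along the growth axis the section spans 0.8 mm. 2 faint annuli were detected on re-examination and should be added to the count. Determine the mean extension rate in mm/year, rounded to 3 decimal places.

0.020 mm/year

True cementum annulus count = 41 − 3 + 2 = 40.
0.8 mm over 40 years gives 0.8 / 40 ≈ 0.020 mm/year.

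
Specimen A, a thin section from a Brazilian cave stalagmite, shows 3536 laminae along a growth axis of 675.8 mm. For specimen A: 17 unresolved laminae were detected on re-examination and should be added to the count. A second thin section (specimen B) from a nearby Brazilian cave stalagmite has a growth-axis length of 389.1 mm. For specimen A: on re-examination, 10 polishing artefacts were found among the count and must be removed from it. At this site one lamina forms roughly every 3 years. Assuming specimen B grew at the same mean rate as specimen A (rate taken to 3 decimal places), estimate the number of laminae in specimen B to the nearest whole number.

2027 laminae

Specimen A: after corrections the count is 3536 − 10 + 17 = 3543 laminae.
Specimen A: 3543 laminae at 3 years each span 3543 × 3 = 10629 years.
A: Extension rate ≈ 675.8 / 10629 = 0.064 mm/year.
For B, 389.1 / 0.064 = 6079.69 years; at 3 years per lamina that is 6079.69 / 3 ≈ 2027 laminae.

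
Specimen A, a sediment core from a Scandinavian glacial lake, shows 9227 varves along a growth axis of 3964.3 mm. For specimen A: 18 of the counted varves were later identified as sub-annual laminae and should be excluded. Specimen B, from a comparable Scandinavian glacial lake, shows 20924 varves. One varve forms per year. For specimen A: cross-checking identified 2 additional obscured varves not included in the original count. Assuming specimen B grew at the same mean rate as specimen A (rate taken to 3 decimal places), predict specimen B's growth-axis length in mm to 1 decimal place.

Specimen A: adjusted count: 9227 − 18 + 2 = 9211 varves.
A: 3964.3 mm over 9211 years gives 3964.3 / 9211 ≈ 0.430 mm/year.
Length of B = 0.430 × 20924 = 8997.3 mm.

8997.3 mm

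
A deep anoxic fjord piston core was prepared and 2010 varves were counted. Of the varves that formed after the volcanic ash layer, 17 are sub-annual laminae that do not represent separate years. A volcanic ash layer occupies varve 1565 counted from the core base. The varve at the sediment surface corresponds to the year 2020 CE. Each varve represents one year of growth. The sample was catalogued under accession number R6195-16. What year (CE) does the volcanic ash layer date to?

1592 CE

The volcanic ash layer sits at varve 1565 from the core base, so 2010 − 1565 = 445 varves formed after it.
Excluding 17 false varves: 445 − 17 = 428.
The varve at the sediment surface is 2020 CE, so the volcanic ash layer dates to 2020 − 428 = 1592 CE.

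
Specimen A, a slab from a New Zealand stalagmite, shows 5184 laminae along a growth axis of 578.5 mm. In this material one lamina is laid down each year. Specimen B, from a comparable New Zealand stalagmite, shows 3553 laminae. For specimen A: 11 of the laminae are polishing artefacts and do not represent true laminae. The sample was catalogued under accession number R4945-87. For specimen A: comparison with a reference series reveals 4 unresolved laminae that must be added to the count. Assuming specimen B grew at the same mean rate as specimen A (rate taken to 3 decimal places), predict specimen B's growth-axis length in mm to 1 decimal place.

397.9 mm

Specimen A: adjusted count: 5184 − 11 + 4 = 5177 laminae.
A: Extension rate ≈ 578.5 / 5177 = 0.112 mm/year.
For B, 0.112 mm/year × 3553 years = 397.9 mm.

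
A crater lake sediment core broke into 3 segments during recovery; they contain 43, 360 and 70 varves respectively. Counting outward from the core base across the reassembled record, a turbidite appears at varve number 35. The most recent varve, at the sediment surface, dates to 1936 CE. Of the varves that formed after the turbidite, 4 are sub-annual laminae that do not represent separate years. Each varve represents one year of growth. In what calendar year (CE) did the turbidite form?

1502 CE

Total varves = 43 + 360 + 70 = 473.
The turbidite sits at varve 35 from the core base, so 473 − 35 = 438 varves formed after it.
Excluding 4 false varves: 438 − 4 = 434.
1936 − 434 = 1502 CE.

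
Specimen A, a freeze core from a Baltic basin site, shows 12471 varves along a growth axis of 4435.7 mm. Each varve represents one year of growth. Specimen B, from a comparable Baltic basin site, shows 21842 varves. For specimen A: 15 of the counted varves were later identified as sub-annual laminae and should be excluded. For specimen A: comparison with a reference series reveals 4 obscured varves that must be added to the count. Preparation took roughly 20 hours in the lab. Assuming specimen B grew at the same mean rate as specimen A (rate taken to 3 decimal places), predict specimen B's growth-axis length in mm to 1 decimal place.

7775.8 mm

Specimen A: adjusted count: 12471 − 15 + 4 = 12460 varves.
A: 4435.7 mm over 12460 years gives 4435.7 / 12460 ≈ 0.356 mm per year.
B's length ≈ 0.356 × 21842 = 7775.8 mm.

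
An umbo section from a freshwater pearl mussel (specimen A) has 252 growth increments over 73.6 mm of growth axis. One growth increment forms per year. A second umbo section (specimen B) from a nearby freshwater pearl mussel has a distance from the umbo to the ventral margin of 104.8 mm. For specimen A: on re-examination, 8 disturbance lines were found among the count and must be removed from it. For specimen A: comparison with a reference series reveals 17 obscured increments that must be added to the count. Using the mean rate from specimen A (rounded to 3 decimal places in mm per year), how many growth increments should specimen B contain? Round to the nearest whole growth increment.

372 growth increments

Specimen A: true growth increment count = 252 − 8 + 17 = 261.
A: Extension rate ≈ 73.6 / 261 = 0.282 mm/year.
For B, 104.8 / 0.282 = 371.63 years ≈ 372 growth increments.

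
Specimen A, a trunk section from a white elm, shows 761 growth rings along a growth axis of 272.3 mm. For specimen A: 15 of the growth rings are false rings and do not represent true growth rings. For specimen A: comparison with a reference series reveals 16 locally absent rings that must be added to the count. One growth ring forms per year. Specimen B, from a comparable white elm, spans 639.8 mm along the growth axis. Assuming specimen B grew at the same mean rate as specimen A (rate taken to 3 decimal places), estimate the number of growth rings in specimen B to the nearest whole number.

1792 growth rings

Specimen A: correcting the raw count gives 761 − 15 + 16 = 762 true growth rings.
A: 272.3 mm over 762 years gives 272.3 / 762 ≈ 0.357 mm/yr.
For B, 639.8 / 0.357 = 1792.16 years ≈ 1792 growth rings.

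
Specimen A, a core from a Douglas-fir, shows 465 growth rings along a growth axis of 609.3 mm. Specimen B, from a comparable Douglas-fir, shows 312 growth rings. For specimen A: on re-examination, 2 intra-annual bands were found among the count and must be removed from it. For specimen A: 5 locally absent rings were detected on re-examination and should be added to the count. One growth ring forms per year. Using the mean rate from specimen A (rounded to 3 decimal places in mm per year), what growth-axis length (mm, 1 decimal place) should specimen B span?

406.2 mm

Specimen A: true growth ring count = 465 − 2 + 5 = 468.
A: Extension rate ≈ 609.3 / 468 = 1.302 mm/year.
For B, 1.302 mm/year × 312 years = 406.2 mm.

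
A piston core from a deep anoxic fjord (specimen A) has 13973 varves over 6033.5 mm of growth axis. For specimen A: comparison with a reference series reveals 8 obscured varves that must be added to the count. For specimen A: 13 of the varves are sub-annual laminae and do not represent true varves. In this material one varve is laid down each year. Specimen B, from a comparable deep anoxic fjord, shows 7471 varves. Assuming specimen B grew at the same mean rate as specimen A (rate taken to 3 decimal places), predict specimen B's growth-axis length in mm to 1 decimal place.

Specimen A: adjusted count: 13973 − 13 + 8 = 13968 varves.
A: Extension rate ≈ 6033.5 / 13968 = 0.432 mm/yr.
For B, 0.432 mm/year × 7471 years = 3227.5 mm.

3227.5 mm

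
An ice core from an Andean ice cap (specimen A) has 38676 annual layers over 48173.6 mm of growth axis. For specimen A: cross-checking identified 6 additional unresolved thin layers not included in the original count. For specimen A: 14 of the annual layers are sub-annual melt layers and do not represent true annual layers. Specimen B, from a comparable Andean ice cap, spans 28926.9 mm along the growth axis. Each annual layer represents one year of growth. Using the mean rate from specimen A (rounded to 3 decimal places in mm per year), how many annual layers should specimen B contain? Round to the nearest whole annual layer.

23216 annual layers

Specimen A: adjusted count: 38676 − 14 + 6 = 38668 annual layers.
A: 48173.6 mm over 38668 years gives 48173.6 / 38668 ≈ 1.246 mm per year.
B spans 28926.9 / 1.246 = 23215.81 years ≈ 23216 annual layers.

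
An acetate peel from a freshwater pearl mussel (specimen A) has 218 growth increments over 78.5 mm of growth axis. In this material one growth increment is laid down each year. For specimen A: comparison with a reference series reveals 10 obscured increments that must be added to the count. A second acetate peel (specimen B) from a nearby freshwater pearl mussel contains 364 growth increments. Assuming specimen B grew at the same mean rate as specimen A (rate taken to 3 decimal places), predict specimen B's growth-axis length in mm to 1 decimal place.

125.2 mm

Specimen A: after corrections the count is 218 + 10 = 228 growth increments.
A: 78.5 mm over 228 years gives 78.5 / 228 ≈ 0.344 mm per year.
Length of B = 0.344 × 364 = 125.2 mm.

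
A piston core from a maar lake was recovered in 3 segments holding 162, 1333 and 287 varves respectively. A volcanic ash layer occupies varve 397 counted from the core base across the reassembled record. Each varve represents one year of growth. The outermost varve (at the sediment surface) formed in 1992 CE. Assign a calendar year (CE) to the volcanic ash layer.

Total varves = 162 + 1333 + 287 = 1782.
1782 − 397 = 1385 varves lie beyond the volcanic ash layer toward the sediment surface.
1992 − 1385 = 607 CE.

607 CE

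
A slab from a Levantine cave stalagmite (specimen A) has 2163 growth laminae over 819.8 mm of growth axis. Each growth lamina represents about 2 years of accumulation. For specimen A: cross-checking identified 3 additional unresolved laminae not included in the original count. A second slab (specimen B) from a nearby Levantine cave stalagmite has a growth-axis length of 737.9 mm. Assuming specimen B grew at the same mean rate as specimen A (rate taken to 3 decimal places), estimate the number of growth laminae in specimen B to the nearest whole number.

Specimen A: true growth lamina count = 2163 + 3 = 2166.
Specimen A: at 2 years per growth lamina, 2166 × 2 = 4332 years.
A: Extension rate ≈ 819.8 / 4332 = 0.189 mm/yr.
For B, 737.9 / 0.189 = 3904.23 years; at 2 years per growth lamina that is 3904.23 / 2 ≈ 1952 growth laminae.

1952 growth laminae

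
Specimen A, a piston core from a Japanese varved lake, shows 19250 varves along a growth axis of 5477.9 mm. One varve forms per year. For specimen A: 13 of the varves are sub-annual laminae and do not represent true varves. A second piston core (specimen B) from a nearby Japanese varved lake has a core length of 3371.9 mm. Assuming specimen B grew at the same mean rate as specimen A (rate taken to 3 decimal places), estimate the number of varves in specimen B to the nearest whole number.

11831 varves

Specimen A: adjusted count: 19250 − 13 = 19237 varves.
A: 5477.9 mm over 19237 years gives 5477.9 / 19237 ≈ 0.285 mm/yr.
For B, 3371.9 / 0.285 = 11831.23 years ≈ 11831 varves.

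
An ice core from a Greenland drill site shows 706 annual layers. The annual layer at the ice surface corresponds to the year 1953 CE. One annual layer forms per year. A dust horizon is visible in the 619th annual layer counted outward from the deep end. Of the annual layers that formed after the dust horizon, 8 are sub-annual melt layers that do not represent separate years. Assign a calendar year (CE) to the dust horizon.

The dust horizon sits at annual layer 619 from the deep end, so 706 − 619 = 87 annual layers formed after it.
Excluding 8 false annual layers: 87 − 8 = 79.
The annual layer at the ice surface is 1953 CE, so the dust horizon dates to 1953 − 79 = 1874 CE.

1874 CE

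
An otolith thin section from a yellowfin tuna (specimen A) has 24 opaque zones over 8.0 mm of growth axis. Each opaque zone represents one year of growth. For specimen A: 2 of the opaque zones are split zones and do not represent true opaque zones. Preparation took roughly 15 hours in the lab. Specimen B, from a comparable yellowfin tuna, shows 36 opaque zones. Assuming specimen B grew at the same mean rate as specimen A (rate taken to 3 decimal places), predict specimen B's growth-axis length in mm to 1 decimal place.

13.1 mm

Specimen A: adjusted count: 24 − 2 = 22 opaque zones.
A: Mean rate = 8.0 mm / 22 years ≈ 0.364 mm/year.
For B, 0.364 mm/year × 36 years = 13.1 mm.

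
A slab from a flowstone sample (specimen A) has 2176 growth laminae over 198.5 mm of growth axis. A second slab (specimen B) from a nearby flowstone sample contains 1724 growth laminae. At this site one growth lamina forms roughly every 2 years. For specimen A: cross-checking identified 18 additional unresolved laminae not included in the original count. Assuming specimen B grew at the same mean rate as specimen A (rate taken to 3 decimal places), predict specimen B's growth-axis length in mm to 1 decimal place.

Specimen A: after corrections the count is 2176 + 18 = 2194 growth laminae.
Specimen A: 2194 growth laminae at 2 years each span 2194 × 2 = 4388 years.
A: Mean rate = 198.5 mm / 4388 years ≈ 0.045 mm/yr.
Specimen B: 1724 growth laminae at 2 years each span 1724 × 2 = 3448 years. Length of B = 0.045 × 3448 = 155.2 mm.

155.2 mm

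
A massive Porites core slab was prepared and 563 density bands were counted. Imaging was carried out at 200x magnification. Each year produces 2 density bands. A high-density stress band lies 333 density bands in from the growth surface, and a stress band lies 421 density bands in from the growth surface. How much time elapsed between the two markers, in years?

44 years

Separation: 421 − 333 = 88 density bands.
With 2 density bands per year, 88 / 2 = 44 years.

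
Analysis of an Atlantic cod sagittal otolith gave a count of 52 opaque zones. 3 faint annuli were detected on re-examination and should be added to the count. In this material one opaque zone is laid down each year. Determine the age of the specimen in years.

55 yr

Adjusted count: 52 + 3 = 55 opaque zones.
One opaque zone per year makes the duration 55 years.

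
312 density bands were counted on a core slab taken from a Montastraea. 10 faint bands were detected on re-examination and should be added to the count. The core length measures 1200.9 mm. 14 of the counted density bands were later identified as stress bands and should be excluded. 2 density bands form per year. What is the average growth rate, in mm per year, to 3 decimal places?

Adjusted count: 312 − 14 + 10 = 308 density bands.
308 density bands at 2 per year is 308 / 2 = 154 years.
Extension rate ≈ 1200.9 / 154 = 7.798 mm per year.

7.798 mm per year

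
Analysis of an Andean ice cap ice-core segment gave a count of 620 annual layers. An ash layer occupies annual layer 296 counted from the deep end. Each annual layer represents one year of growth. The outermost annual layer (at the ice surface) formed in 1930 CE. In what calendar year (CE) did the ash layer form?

620 − 296 = 324 annual layers lie beyond the ash layer toward the ice surface.
1930 − 324 = 1606 CE.

1606 CE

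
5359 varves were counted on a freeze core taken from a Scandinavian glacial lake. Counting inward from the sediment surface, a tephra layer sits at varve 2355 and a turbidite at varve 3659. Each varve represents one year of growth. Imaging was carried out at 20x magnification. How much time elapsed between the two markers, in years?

1304 yr

3659 − 2355 = 1304 varves lie between the two events.
That is 1304 years at one varve per year.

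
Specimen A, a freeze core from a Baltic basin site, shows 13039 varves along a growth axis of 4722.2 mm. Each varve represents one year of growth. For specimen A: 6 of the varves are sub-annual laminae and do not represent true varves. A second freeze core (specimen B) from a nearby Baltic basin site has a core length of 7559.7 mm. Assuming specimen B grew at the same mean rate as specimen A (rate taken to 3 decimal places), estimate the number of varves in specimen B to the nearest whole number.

Specimen A: true varve count = 13039 − 6 = 13033.
A: 4722.2 mm over 13033 years gives 4722.2 / 13033 ≈ 0.362 mm/yr.
Specimen B: 7559.7 mm / 0.362 mm per year = 20883.15 years ≈ 20883 varves.

20883 varves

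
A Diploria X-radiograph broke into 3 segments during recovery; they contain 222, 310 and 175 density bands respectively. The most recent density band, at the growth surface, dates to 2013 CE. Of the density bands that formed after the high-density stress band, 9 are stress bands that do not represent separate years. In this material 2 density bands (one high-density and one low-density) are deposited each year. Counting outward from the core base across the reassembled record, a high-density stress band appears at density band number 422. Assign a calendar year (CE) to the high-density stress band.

Total density bands = 222 + 310 + 175 = 707.
The high-density stress band sits at density band 422 from the core base, so 707 − 422 = 285 density bands formed after it.
Removing the 9 false density bands leaves 285 − 9 = 276 true density bands beyond the high-density stress band.
276 density bands at 2 per year is 276 / 2 = 138 years.
Counting back 138 years from 2013 CE places the high-density stress band in 2013 − 138 = 1875 CE.

1875 CE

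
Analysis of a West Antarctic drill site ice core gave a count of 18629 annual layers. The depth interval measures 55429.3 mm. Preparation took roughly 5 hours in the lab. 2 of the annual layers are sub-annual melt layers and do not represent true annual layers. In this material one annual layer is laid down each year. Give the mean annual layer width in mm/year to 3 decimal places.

2.976 mm/year

Correcting the raw count gives 18629 − 2 = 18627 true annual layers.
Mean rate = 55429.3 mm / 18627 years ≈ 2.976 mm/year.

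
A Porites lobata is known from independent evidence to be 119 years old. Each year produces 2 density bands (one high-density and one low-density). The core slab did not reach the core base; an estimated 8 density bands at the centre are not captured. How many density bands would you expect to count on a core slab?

With 2 density bands per year, 119 years would produce 119 × 2 = 238 density bands.
Less the 8 uncaptured density bands: 238 − 8 = 230.

230 density bands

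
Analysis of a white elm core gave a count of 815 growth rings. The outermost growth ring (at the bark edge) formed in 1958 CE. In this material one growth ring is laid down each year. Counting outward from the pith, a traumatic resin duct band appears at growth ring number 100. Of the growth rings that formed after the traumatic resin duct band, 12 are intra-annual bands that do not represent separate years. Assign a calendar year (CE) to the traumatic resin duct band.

815 − 100 = 715 growth rings lie beyond the traumatic resin duct band toward the bark edge.
Excluding 12 false growth rings: 715 − 12 = 703.
1958 − 703 = 1255 CE.

1255 CE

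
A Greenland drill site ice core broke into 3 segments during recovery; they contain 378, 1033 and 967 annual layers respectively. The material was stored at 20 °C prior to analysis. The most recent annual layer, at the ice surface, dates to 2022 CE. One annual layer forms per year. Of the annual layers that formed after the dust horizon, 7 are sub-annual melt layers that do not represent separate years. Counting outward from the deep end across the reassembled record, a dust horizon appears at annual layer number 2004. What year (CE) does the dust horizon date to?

Total annual layers = 378 + 1033 + 967 = 2378.
The dust horizon sits at annual layer 2004 from the deep end, so 2378 − 2004 = 374 annual layers formed after it.
Removing the 7 false annual layers leaves 374 − 7 = 367 true annual layers beyond the dust horizon.
Counting back 367 years from 2022 CE places the dust horizon in 2022 − 367 = 1655 CE.

1655 CE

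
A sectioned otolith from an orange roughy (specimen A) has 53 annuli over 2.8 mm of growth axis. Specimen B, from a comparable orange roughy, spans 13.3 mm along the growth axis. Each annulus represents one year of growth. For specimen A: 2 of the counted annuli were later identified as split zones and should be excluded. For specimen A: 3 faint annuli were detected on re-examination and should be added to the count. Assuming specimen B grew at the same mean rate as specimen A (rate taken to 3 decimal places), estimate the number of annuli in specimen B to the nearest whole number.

256 annuli

Specimen A: correcting the raw count gives 53 − 2 + 3 = 54 true annuli.
A: Mean rate = 2.8 mm / 54 years ≈ 0.052 mm per year.
Specimen B: 13.3 mm / 0.052 mm per year = 255.77 years ≈ 256 annuli.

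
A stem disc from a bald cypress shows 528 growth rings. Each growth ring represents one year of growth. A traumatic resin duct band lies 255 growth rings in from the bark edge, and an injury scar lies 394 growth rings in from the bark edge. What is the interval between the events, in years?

394 − 255 = 139 growth rings lie between the two events.
One growth ring per year makes the interval 139 years.

139 years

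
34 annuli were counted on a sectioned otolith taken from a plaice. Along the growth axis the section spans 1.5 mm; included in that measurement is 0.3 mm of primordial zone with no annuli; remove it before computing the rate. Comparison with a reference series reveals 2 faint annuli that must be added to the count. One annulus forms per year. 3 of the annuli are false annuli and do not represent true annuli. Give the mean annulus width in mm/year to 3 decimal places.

0.036 mm/year

True annulus count = 34 − 3 + 2 = 33.
Removing the 0.3 mm offcut leaves 1.5 − 0.3 = 1.2 mm.
Mean rate = 1.2 mm / 33 years ≈ 0.036 mm/year.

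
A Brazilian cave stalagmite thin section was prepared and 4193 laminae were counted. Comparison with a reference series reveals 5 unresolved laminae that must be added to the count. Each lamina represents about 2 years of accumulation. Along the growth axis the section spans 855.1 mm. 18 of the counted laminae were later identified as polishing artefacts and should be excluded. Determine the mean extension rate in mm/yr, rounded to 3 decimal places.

0.102 mm/yr

True lamina count = 4193 − 18 + 5 = 4180.
Multiplying by 2 years per lamina: 4180 × 2 = 8360 years.
855.1 mm over 8360 years gives 855.1 / 8360 ≈ 0.102 mm/yr.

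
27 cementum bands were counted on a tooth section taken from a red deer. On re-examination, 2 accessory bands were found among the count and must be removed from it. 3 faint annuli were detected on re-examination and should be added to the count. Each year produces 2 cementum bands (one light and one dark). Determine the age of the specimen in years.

True cementum band count = 27 − 2 + 3 = 28.
Dividing by 2 cementum bands per year: 28 / 2 = 14 years.

14 years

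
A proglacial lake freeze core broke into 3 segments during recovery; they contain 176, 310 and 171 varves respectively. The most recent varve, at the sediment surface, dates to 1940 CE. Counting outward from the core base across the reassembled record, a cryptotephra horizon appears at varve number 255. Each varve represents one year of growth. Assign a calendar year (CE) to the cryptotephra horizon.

Total varves = 176 + 310 + 171 = 657.
Between varve 255 and the sediment surface there are 657 − 255 = 402 varves.
The varve at the sediment surface is 1940 CE, so the cryptotephra horizon dates to 1940 − 402 = 1538 CE.

1538 CE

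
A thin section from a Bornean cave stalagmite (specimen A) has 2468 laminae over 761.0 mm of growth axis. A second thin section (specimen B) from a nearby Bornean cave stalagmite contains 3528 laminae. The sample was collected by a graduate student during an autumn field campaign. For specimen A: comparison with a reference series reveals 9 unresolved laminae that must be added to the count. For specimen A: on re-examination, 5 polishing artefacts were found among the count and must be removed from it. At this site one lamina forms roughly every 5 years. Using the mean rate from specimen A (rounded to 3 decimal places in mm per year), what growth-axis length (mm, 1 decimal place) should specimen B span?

Specimen A: correcting the raw count gives 2468 − 5 + 9 = 2472 true laminae.
Specimen A: multiplying by 5 years per lamina: 2472 × 5 = 12360 years.
A: Mean rate = 761.0 mm / 12360 years ≈ 0.062 mm/yr.
Specimen B: multiplying by 5 years per lamina: 3528 × 5 = 17640 years. Length of B = 0.062 × 17640 = 1093.7 mm.

1093.7 mm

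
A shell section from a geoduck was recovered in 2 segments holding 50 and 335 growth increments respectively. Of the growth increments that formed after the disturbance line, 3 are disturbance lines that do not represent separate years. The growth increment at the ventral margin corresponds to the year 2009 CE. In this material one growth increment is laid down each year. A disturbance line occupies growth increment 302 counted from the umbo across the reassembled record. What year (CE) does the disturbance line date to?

1929 CE

Total growth increments = 50 + 335 = 385.
Between growth increment 302 and the ventral margin there are 385 − 302 = 83 growth increments.
83 − 3 false = 80 true growth increments after the disturbance line.
The growth increment at the ventral margin is 2009 CE, so the disturbance line dates to 2009 − 80 = 1929 CE.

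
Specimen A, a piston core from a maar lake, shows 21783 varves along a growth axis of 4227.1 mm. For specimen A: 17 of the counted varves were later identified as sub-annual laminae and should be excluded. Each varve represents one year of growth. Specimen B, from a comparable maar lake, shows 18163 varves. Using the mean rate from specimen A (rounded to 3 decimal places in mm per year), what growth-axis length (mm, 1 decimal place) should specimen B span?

Specimen A: correcting the raw count gives 21783 − 17 = 21766 true varves.
A: Extension rate ≈ 4227.1 / 21766 = 0.194 mm per year.
B's length ≈ 0.194 × 18163 = 3523.6 mm.

3523.6 mm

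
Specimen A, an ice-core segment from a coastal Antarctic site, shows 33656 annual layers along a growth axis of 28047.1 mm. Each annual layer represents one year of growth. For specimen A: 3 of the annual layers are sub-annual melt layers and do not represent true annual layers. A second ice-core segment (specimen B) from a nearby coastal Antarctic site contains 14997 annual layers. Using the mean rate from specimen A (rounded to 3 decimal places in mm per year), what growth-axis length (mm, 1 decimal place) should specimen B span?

Specimen A: adjusted count: 33656 − 3 = 33653 annual layers.
A: Mean rate = 28047.1 mm / 33653 years ≈ 0.833 mm/year.
Length of B = 0.833 × 14997 = 12492.5 mm.

12492.5 mm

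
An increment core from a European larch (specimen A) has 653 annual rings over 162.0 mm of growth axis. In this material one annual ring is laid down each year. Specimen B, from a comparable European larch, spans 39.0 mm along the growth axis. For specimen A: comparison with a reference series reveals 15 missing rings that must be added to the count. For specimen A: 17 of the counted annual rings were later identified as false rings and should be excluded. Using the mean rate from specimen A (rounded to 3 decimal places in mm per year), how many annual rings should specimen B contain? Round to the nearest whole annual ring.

157 annual rings

Specimen A: adjusted count: 653 − 17 + 15 = 651 annual rings.
A: Extension rate ≈ 162.0 / 651 = 0.249 mm/year.
Specimen B: 39.0 mm / 0.249 mm per year = 156.63 years ≈ 157 annual rings.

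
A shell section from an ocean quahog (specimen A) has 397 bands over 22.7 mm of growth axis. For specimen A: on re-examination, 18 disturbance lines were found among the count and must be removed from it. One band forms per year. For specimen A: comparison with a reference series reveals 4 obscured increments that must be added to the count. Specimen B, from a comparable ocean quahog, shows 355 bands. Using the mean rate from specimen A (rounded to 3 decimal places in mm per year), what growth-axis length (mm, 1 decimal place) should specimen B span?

Specimen A: correcting the raw count gives 397 − 18 + 4 = 383 true bands.
A: Extension rate ≈ 22.7 / 383 = 0.059 mm/year.
Length of B = 0.059 × 355 = 20.9 mm.

20.9 mm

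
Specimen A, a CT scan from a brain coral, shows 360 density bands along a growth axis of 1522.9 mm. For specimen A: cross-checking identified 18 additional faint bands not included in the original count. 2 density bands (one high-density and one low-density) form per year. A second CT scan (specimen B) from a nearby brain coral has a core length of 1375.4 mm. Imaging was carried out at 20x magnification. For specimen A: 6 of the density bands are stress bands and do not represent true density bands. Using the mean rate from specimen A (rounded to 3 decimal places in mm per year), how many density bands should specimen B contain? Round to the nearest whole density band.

Specimen A: adjusted count: 360 − 6 + 18 = 372 density bands.
Specimen A: dividing by 2 density bands per year: 372 / 2 = 186 years.
A: 1522.9 mm over 186 years gives 1522.9 / 186 ≈ 8.188 mm/yr.
Specimen B: 1375.4 mm / 8.188 mm per year = 167.98 years; at 2 density bands per year that is 167.98 × 2 ≈ 336 density bands.

336 density bands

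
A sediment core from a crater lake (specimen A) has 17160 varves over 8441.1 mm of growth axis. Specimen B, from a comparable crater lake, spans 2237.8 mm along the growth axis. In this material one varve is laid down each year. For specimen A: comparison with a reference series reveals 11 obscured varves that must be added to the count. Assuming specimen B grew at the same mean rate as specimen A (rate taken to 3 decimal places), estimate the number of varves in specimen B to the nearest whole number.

Specimen A: adjusted count: 17160 + 11 = 17171 varves.
A: 8441.1 mm over 17171 years gives 8441.1 / 17171 ≈ 0.492 mm per year.
Specimen B: 2237.8 mm / 0.492 mm per year = 4548.37 years ≈ 4548 varves.

4548 varves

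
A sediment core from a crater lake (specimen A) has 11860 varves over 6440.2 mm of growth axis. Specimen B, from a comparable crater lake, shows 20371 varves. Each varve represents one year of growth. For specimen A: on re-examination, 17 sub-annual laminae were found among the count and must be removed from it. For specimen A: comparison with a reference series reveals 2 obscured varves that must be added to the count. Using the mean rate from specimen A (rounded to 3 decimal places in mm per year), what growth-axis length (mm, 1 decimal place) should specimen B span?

11081.8 mm

Specimen A: adjusted count: 11860 − 17 + 2 = 11845 varves.
A: Extension rate ≈ 6440.2 / 11845 = 0.544 mm/yr.
B's length ≈ 0.544 × 20371 = 11081.8 mm.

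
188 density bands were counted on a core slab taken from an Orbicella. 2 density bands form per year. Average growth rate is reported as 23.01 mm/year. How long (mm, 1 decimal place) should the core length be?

2162.9 mm

Dividing by 2 density bands per year: 188 / 2 = 94 years.
Predicted length = 23.01 mm/year × 94 years = 2162.9 mm.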